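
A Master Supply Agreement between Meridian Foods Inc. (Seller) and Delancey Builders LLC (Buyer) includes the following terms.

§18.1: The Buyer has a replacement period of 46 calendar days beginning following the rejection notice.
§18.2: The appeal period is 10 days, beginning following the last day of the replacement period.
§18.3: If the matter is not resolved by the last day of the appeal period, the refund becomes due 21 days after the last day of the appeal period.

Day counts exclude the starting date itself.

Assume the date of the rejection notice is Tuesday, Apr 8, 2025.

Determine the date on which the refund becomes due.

Jun 24, 2025

Adding 46 calendar days to Apr 8, 2025 gives May 24, 2025, which is the last day of the replacement period.
The last day of the appeal period: 10 calendar days after May 24, 2025 is Jun 3, 2025.
The date on which the refund becomes due: 21 calendar days after Jun 3, 2025 is Jun 24, 2025.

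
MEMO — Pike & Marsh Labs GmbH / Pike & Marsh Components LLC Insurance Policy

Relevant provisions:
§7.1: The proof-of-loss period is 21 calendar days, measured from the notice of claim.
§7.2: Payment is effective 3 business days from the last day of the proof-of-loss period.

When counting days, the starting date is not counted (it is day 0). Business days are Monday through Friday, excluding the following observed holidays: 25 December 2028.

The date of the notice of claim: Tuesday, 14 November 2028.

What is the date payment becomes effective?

The last day of the proof-of-loss period: 21 calendar days after 14 November 2028 is 5 December 2028.
The date payment becomes effective: counting 3 business days from Tuesday, 5 December 2028 (Dec 6, Dec 7, Dec 8, skipping weekends) reaches Friday, 8 December 2028.

8 December 2028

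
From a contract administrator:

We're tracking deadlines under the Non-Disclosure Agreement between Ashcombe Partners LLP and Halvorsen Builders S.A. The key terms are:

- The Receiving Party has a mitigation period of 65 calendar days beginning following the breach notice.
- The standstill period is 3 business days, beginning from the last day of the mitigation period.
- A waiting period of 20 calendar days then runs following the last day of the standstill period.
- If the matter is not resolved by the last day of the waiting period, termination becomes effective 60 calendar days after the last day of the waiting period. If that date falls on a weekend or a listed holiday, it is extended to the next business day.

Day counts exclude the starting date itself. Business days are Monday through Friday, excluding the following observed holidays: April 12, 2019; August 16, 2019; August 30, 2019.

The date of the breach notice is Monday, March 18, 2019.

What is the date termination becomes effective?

Adding 65 calendar days to March 18, 2019 gives May 22, 2019, which is the last day of the mitigation period.
The last day of the standstill period: 3 business days after Wednesday, May 22, 2019, skipping weekends — May 23, May 24, May 27 — lands on Monday, May 27, 2019.
The last day of the waiting period: 20 calendar days after May 27, 2019 is June 16, 2019.
The date termination becomes effective: June 16, 2019 + 60 days = August 15, 2019. August 15, 2019 is a Thursday and is not a listed holiday, so no roll-forward applies.

August 15, 2019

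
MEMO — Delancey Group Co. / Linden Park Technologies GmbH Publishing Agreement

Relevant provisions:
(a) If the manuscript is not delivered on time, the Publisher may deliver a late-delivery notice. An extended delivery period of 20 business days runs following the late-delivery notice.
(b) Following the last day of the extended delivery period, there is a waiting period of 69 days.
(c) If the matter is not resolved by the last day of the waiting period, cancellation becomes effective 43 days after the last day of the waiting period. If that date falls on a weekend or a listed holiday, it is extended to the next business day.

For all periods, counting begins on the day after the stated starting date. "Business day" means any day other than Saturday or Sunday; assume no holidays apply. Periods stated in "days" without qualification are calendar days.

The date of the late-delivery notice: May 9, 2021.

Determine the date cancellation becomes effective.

From Sunday, May 9, 2021, 20 business days (May 10, May 11, May 12, May 13, …, Jun 2, Jun 3, Jun 4, skipping weekends) brings us to Friday, June 4, 2021, which is the last day of the extended delivery period.
The last day of the waiting period: 69 calendar days after June 4, 2021 is August 12, 2021.
The date cancellation becomes effective: August 12, 2021 + 43 days = September 24, 2021. September 24, 2021 is a Friday, so no roll-forward applies.

September 24, 2021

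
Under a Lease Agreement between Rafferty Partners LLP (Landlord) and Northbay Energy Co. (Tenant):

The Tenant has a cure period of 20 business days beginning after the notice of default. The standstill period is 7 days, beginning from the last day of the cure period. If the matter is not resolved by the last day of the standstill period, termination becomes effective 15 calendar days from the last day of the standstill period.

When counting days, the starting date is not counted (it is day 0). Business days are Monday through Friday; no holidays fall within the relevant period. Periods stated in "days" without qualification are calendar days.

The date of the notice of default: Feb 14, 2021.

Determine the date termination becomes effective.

From Sunday, Feb 14, 2021, 20 business days (Feb 15, Feb 16, Feb 17, Feb 18, …, Mar 10, Mar 11, Mar 12, skipping weekends) brings us to Friday, Mar 12, 2021, which is the last day of the cure period.
The last day of the standstill period: Mar 12, 2021 + 7 days = Mar 19, 2021.
The date termination becomes effective: 15 calendar days after Mar 19, 2021 is Apr 3, 2021.

Apr 3, 2021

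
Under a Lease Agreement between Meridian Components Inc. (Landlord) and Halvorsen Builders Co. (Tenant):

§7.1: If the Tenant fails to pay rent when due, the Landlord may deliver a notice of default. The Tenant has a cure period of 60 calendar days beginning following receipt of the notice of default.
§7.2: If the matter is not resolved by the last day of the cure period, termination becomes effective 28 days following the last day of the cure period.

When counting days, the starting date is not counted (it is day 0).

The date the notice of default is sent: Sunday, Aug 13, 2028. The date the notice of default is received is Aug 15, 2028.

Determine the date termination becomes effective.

Nov 11, 2028

The last day of the cure period: 60 calendar days after Aug 15, 2028 is Oct 14, 2028.
Adding 28 calendar days to Oct 14, 2028 gives Nov 11, 2028, which is the date termination becomes effective.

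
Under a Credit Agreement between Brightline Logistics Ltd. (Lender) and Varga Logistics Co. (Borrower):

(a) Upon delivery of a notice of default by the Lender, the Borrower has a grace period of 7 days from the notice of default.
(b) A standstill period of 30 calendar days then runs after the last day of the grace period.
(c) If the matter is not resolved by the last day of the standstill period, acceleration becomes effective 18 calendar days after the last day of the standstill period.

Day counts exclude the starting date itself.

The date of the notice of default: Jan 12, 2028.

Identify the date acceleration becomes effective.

The last day of the grace period: 7 calendar days after Jan 12, 2028 is Jan 19, 2028.
The last day of the standstill period: 30 calendar days after Jan 19, 2028 is Feb 18, 2028.
The date acceleration becomes effective: 18 calendar days after Feb 18, 2028 is Mar 7, 2028.

Mar 7, 2028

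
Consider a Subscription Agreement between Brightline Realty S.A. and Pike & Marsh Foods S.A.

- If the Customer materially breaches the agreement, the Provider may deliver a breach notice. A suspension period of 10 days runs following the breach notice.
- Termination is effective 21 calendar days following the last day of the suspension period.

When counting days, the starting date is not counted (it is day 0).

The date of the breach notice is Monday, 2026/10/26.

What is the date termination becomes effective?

2026/11/26

Adding 10 calendar days to 2026/10/26 gives 2026/11/05, which is the last day of the suspension period.
The date termination becomes effective: 2026/11/05 + 21 days = 2026/11/26.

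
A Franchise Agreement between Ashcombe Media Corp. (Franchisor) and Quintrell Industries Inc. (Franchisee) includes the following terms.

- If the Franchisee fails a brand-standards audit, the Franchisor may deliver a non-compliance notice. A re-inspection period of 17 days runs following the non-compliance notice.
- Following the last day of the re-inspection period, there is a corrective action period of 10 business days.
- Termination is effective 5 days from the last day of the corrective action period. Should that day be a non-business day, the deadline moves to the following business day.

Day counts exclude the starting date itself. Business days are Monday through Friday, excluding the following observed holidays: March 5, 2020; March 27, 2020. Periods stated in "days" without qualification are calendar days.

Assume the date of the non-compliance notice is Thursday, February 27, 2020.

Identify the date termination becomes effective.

The last day of the re-inspection period: February 27, 2020 + 17 days = March 15, 2020.
The last day of the corrective action period: counting 10 business days from Sunday, March 15, 2020 (Mar 16, Mar 17, Mar 18, Mar 19, Mar 20, Mar 23, Mar 24, Mar 25, Mar 26, Mar 30, skipping weekends and the listed holiday on Mar 27) reaches Monday, March 30, 2020.
The date termination becomes effective: 5 calendar days after March 30, 2020 is April 4, 2020. That falls on a Saturday, so it rolls to the next business day, Monday, April 6, 2020.

April 6, 2020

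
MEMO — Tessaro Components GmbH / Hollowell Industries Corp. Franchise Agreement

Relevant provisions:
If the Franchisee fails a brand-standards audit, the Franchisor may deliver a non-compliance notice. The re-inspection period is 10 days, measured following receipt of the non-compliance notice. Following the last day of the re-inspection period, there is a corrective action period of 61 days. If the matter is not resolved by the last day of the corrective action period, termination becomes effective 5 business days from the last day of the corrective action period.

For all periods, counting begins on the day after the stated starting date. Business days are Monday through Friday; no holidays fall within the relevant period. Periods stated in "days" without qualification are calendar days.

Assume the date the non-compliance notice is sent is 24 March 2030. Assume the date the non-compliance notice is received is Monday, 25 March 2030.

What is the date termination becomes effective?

The last day of the re-inspection period: 25 March 2030 + 10 days = 4 April 2030.
Adding 61 calendar days to 4 April 2030 gives 4 June 2030, which is the last day of the corrective action period.
From Tuesday, 4 June 2030, 5 business days (Jun 5, Jun 6, Jun 7, Jun 10, Jun 11, skipping weekends) brings us to Tuesday, 11 June 2030, which is the date termination becomes effective.

11 June 2030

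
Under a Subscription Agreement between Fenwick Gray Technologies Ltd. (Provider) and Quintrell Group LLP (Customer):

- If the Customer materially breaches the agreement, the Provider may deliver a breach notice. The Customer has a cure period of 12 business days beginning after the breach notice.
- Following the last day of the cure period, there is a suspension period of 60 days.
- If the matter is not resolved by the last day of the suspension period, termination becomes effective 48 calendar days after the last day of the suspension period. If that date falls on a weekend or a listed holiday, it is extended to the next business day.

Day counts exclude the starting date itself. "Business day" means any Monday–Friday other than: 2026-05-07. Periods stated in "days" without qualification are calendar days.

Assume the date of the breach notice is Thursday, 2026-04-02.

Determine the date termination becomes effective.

The last day of the cure period: counting 12 business days from Thursday, 2026-04-02 (Apr 3, Apr 6, Apr 7, Apr 8, …, Apr 16, Apr 17, Apr 20, skipping weekends) reaches Monday, 2026-04-20.
Adding 60 calendar days to 2026-04-20 gives 2026-06-19, which is the last day of the suspension period.
Adding 48 calendar days to 2026-06-19 gives 2026-08-06, which is the date termination becomes effective. 2026-08-06 is a Thursday and is not a listed holiday, so no roll-forward applies.

2026-08-06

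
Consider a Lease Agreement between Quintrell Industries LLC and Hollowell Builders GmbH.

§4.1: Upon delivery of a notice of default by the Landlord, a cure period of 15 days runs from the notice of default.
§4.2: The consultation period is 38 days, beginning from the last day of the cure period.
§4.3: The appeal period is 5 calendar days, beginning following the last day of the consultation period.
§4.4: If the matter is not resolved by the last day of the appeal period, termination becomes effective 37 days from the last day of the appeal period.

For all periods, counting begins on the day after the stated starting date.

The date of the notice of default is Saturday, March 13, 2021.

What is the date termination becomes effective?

The last day of the cure period: March 13, 2021 + 15 days = March 28, 2021.
The last day of the consultation period: March 28, 2021 + 38 days = May 5, 2021.
Adding 5 calendar days to May 5, 2021 gives May 10, 2021, which is the last day of the appeal period.
The date termination becomes effective: 37 calendar days after May 10, 2021 is June 16, 2021.

June 16, 2021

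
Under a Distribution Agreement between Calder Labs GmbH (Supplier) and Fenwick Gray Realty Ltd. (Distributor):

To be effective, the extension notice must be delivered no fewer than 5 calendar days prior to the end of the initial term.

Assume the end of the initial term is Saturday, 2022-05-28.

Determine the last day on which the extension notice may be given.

2022-05-23

Counting back 5 calendar days from 2022-05-28 gives 2022-05-23.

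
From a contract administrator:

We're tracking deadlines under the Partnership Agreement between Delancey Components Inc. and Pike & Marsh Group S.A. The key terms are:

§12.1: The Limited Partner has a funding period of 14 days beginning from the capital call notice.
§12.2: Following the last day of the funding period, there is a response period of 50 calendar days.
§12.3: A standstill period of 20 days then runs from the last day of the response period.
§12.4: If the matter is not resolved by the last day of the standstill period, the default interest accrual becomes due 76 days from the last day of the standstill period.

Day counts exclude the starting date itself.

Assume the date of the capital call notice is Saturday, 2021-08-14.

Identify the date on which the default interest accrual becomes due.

The last day of the funding period: 14 calendar days after 2021-08-14 is 2021-08-28.
The last day of the response period: 50 calendar days after 2021-08-28 is 2021-10-17.
The last day of the standstill period: 2021-10-17 + 20 days = 2021-11-06.
The date on which the default interest accrual becomes due: 2021-11-06 + 76 days = 2022-01-21.

2022-01-21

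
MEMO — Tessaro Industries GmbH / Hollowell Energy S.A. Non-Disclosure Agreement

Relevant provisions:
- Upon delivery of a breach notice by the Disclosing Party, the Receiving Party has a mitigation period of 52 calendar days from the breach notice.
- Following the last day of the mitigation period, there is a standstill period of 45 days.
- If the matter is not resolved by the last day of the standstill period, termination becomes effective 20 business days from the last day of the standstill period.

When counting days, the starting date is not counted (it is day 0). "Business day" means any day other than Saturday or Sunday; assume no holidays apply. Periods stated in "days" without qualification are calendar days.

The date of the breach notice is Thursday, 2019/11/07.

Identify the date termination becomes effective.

The last day of the mitigation period: 52 calendar days after 2019/11/07 is 2019/12/29.
The last day of the standstill period: 45 calendar days after 2019/12/29 is 2020/02/12.
From Wednesday, 2020/02/12, 20 business days (Feb 13, Feb 14, Feb 17, Feb 18, …, Mar 9, Mar 10, Mar 11, skipping weekends) brings us to Wednesday, 2020/03/11, which is the date termination becomes effective.

2020/03/11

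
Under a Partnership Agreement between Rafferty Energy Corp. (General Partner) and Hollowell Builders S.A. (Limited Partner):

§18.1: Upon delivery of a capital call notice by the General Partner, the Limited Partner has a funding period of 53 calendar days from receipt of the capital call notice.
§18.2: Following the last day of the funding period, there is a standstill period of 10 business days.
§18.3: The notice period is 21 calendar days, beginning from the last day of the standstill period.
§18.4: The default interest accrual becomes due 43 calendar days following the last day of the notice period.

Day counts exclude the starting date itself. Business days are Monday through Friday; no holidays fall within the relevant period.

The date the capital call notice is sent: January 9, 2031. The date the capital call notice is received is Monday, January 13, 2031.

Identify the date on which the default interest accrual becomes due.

May 24, 2031

The last day of the funding period: January 13, 2031 + 53 days = March 7, 2031.
From Friday, March 7, 2031, 10 business days (Mar 10, Mar 11, Mar 12, Mar 13, Mar 14, Mar 17, Mar 18, Mar 19, Mar 20, Mar 21, skipping weekends) brings us to Friday, March 21, 2031, which is the last day of the standstill period.
The last day of the notice period: March 21, 2031 + 21 days = April 11, 2031.
Adding 43 calendar days to April 11, 2031 gives May 24, 2031, which is the date on which the default interest accrual becomes due.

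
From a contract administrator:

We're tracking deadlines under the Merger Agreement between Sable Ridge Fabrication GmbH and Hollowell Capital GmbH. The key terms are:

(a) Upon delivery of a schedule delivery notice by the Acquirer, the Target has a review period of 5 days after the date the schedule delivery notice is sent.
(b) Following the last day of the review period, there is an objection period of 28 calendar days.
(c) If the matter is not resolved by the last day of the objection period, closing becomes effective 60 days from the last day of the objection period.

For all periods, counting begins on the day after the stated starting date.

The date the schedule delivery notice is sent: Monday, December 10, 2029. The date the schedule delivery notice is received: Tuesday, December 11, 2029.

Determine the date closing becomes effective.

March 13, 2030

The last day of the review period: 5 calendar days after December 10, 2029 is December 15, 2029.
The last day of the objection period: December 15, 2029 + 28 days = January 12, 2030.
The date closing becomes effective: 60 calendar days after January 12, 2030 is March 13, 2030.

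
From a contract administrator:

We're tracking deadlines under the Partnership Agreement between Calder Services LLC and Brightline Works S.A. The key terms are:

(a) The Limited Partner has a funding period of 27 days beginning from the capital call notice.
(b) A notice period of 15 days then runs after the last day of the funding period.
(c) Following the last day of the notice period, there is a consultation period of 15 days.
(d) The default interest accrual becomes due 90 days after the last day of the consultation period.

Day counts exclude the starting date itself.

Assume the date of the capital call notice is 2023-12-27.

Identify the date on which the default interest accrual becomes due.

2024-05-22

Adding 27 calendar days to 2023-12-27 gives 2024-01-23, which is the last day of the funding period.
The last day of the notice period: 2024-01-23 + 15 days = 2024-02-07.
The last day of the consultation period: 2024-02-07 + 15 days = 2024-02-22.
Adding 90 calendar days to 2024-02-22 gives 2024-05-22, which is the date on which the default interest accrual becomes due.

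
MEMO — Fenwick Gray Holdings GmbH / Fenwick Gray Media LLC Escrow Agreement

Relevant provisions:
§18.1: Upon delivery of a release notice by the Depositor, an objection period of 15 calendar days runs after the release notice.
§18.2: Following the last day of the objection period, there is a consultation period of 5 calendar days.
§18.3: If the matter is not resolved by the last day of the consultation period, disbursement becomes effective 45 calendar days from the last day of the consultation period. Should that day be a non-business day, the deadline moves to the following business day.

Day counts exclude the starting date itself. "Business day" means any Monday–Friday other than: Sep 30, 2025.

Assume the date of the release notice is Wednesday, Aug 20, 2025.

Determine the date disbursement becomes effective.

Oct 24, 2025

The last day of the objection period: 15 calendar days after Aug 20, 2025 is Sep 4, 2025.
The last day of the consultation period: 5 calendar days after Sep 4, 2025 is Sep 9, 2025.
Adding 45 calendar days to Sep 9, 2025 gives Oct 24, 2025, which is the date disbursement becomes effective. Oct 24, 2025 is a Friday and is not a listed holiday, so no roll-forward applies.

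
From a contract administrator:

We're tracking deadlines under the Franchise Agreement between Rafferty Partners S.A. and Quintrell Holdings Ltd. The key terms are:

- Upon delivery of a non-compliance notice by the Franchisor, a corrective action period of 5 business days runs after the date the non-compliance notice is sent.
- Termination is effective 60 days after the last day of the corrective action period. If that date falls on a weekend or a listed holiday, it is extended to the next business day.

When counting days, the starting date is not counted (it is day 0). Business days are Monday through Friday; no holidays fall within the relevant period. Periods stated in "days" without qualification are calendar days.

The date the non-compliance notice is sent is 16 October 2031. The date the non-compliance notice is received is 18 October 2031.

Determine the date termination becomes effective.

The last day of the corrective action period: 5 business days after Thursday, 16 October 2031, skipping weekends — Oct 17, Oct 20, Oct 21, Oct 22, Oct 23 — lands on Thursday, 23 October 2031.
Adding 60 calendar days to 23 October 2031 gives 22 December 2031, which is the date termination becomes effective. 22 December 2031 is a Monday, so no roll-forward applies.

22 December 2031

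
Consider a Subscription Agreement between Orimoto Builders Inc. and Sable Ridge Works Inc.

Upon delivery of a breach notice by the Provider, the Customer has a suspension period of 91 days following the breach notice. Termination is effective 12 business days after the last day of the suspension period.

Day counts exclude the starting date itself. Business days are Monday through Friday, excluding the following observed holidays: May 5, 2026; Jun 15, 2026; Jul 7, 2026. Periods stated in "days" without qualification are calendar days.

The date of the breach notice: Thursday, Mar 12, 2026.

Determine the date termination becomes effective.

The last day of the suspension period: 91 calendar days after Mar 12, 2026 is Jun 11, 2026.
From Thursday, Jun 11, 2026, 12 business days (Jun 12, Jun 16, Jun 17, Jun 18, …, Jun 26, Jun 29, Jun 30, skipping weekends and the listed holiday on Jun 15) brings us to Tuesday, Jun 30, 2026, which is the date termination becomes effective.

Jun 30, 2026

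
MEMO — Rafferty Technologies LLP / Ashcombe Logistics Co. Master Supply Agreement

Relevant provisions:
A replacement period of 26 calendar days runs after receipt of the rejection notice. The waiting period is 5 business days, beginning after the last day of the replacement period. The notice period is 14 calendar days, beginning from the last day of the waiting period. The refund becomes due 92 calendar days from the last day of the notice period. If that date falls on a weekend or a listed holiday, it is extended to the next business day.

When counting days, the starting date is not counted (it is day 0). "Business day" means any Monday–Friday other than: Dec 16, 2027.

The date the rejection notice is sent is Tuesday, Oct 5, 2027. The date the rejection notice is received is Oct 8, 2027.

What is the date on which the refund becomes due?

Feb 24, 2028

The last day of the replacement period: Oct 8, 2027 + 26 days = Nov 3, 2027.
The last day of the waiting period: 5 business days after Wednesday, Nov 3, 2027, skipping weekends — Nov 4, Nov 5, Nov 8, Nov 9, Nov 10 — lands on Wednesday, Nov 10, 2027.
The last day of the notice period: Nov 10, 2027 + 14 days = Nov 24, 2027.
The date on which the refund becomes due: Nov 24, 2027 + 92 days = Feb 24, 2028. Feb 24, 2028 is a Thursday and is not a listed holiday, so no roll-forward applies.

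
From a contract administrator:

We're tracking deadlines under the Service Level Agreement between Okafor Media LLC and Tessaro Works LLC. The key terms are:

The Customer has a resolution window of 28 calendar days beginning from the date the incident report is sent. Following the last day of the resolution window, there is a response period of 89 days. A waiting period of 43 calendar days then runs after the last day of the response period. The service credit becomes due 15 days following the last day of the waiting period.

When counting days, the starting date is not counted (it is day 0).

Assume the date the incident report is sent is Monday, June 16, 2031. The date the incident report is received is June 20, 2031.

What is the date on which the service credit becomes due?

December 8, 2031

Adding 28 calendar days to June 16, 2031 gives July 14, 2031, which is the last day of the resolution window.
The last day of the response period: 89 calendar days after July 14, 2031 is October 11, 2031.
Adding 43 calendar days to October 11, 2031 gives November 23, 2031, which is the last day of the waiting period.
The date on which the service credit becomes due: November 23, 2031 + 15 days = December 8, 2031.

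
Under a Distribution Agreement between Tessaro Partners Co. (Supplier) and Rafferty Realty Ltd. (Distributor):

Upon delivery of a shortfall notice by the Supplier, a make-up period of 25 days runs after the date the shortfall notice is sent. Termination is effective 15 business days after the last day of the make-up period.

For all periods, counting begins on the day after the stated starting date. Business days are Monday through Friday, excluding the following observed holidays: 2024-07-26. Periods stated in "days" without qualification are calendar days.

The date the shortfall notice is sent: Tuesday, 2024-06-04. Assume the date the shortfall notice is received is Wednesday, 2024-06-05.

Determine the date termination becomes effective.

Adding 25 calendar days to 2024-06-04 gives 2024-06-29, which is the last day of the make-up period.
The date termination becomes effective: 15 business days after Saturday, 2024-06-29, skipping weekends — Jul 1, Jul 2, Jul 3, Jul 4, …, Jul 17, Jul 18, Jul 19 — lands on Friday, 2024-07-19.

2024-07-19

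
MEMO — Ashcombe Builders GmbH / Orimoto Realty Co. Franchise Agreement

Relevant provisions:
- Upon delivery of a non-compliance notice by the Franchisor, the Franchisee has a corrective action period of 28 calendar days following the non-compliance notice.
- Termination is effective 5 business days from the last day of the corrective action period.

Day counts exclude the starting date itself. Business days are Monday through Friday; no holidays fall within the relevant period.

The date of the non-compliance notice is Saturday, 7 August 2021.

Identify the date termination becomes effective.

10 September 2021

The last day of the corrective action period: 7 August 2021 + 28 days = 4 September 2021.
The date termination becomes effective: counting 5 business days from Saturday, 4 September 2021 (Sep 6, Sep 7, Sep 8, Sep 9, Sep 10, skipping weekends) reaches Friday, 10 September 2021.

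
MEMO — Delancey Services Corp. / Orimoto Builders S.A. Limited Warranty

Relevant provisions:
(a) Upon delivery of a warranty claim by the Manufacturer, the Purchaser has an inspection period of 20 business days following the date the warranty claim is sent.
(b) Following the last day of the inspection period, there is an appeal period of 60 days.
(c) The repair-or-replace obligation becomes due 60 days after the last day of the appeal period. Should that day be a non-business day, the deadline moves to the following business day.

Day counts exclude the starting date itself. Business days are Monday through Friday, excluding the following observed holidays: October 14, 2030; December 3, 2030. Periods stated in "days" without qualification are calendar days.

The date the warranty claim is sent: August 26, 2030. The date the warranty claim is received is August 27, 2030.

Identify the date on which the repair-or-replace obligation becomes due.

The last day of the inspection period: 20 business days after Monday, August 26, 2030, skipping weekends — Aug 27, Aug 28, Aug 29, Aug 30, …, Sep 19, Sep 20, Sep 23 — lands on Monday, September 23, 2030.
The last day of the appeal period: 60 calendar days after September 23, 2030 is November 22, 2030.
Adding 60 calendar days to November 22, 2030 gives January 21, 2031, which is the date on which the repair-or-replace obligation becomes due. January 21, 2031 is a Tuesday and is not a listed holiday, so no roll-forward applies.

January 21, 2031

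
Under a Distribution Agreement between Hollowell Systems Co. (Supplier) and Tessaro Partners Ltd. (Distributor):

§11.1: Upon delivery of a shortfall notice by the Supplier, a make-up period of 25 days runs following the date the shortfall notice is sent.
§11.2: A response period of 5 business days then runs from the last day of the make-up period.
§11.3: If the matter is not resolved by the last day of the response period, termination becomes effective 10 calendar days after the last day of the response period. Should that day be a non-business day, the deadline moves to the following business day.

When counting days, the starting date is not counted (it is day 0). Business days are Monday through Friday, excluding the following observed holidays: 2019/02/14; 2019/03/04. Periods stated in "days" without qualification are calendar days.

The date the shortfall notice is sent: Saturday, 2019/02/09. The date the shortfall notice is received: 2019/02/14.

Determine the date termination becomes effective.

Adding 25 calendar days to 2019/02/09 gives 2019/03/06, which is the last day of the make-up period.
The last day of the response period: counting 5 business days from Wednesday, 2019/03/06 (Mar 7, Mar 8, Mar 11, Mar 12, Mar 13, skipping weekends) reaches Wednesday, 2019/03/13.
The date termination becomes effective: 2019/03/13 + 10 days = 2019/03/23. That falls on a Saturday, so it rolls to the next business day, Monday, 2019/03/25.

2019/03/25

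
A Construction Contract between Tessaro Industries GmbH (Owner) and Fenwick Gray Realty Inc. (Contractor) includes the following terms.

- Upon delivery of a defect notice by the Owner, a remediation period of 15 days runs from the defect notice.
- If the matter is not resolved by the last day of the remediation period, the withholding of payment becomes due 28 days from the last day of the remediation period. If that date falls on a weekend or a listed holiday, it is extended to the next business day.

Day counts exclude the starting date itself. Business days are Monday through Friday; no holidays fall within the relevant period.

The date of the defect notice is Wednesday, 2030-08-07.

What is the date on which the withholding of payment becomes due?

The last day of the remediation period: 2030-08-07 + 15 days = 2030-08-22.
The date on which the withholding of payment becomes due: 28 calendar days after 2030-08-22 is 2030-09-19. 2030-09-19 is a Thursday, so no roll-forward applies.

2030-09-19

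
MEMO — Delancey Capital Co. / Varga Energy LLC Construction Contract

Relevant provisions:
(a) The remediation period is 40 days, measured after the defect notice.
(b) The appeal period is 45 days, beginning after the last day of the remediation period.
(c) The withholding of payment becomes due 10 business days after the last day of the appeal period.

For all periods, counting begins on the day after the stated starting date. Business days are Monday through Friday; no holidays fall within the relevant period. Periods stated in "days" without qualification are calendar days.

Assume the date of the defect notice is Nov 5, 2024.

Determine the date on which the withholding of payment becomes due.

Feb 12, 2025

The last day of the remediation period: Nov 5, 2024 + 40 days = Dec 15, 2024.
The last day of the appeal period: Dec 15, 2024 + 45 days = Jan 29, 2025.
The date on which the withholding of payment becomes due: 10 business days after Wednesday, Jan 29, 2025, skipping weekends — Jan 30, Jan 31, Feb 3, Feb 4, Feb 5, Feb 6, Feb 7, Feb 10, Feb 11, Feb 12 — lands on Wednesday, Feb 12, 2025.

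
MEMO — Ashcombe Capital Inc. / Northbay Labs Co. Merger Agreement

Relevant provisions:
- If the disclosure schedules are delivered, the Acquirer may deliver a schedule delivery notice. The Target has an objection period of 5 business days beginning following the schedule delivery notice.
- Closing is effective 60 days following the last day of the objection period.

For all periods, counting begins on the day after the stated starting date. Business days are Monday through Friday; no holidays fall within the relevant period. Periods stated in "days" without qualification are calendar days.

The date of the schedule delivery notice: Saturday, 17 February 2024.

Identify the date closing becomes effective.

23 April 2024

The last day of the objection period: 5 business days after Saturday, 17 February 2024, skipping weekends — Feb 19, Feb 20, Feb 21, Feb 22, Feb 23 — lands on Friday, 23 February 2024.
Adding 60 calendar days to 23 February 2024 gives 23 April 2024, which is the date closing becomes effective.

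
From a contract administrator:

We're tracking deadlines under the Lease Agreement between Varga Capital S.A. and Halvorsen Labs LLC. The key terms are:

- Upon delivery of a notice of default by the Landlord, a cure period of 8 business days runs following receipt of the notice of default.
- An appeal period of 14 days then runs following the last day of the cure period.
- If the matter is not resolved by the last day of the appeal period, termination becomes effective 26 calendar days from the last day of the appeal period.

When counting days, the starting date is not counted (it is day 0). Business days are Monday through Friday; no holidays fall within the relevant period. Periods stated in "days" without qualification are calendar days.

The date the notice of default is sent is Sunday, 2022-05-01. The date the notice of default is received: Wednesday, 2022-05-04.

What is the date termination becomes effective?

2022-06-25

From Wednesday, 2022-05-04, 8 business days (May 5, May 6, May 9, May 10, May 11, May 12, May 13, May 16, skipping weekends) brings us to Monday, 2022-05-16, which is the last day of the cure period.
The last day of the appeal period: 2022-05-16 + 14 days = 2022-05-30.
The date termination becomes effective: 2022-05-30 + 26 days = 2022-06-25.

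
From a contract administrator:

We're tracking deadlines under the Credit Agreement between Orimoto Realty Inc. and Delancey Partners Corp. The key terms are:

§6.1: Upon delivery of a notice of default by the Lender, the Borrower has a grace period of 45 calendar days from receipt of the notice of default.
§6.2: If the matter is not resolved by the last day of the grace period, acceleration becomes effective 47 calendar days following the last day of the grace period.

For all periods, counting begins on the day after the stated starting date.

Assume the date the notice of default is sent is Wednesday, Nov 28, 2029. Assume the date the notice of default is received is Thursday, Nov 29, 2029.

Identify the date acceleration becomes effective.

Adding 45 calendar days to Nov 29, 2029 gives Jan 13, 2030, which is the last day of the grace period.
Adding 47 calendar days to Jan 13, 2030 gives Mar 1, 2030, which is the date acceleration becomes effective.

Mar 1, 2030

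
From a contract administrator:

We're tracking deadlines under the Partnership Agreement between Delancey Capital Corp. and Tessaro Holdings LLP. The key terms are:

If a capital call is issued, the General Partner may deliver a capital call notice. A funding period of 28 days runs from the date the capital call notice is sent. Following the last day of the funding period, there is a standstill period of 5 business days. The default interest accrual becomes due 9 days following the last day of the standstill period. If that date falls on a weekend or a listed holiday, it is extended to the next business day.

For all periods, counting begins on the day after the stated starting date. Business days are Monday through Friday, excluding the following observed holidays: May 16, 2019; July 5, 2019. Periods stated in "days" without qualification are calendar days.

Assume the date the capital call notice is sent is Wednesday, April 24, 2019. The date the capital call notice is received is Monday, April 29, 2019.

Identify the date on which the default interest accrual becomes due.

The last day of the funding period: 28 calendar days after April 24, 2019 is May 22, 2019.
The last day of the standstill period: 5 business days after Wednesday, May 22, 2019, skipping weekends — May 23, May 24, May 27, May 28, May 29 — lands on Wednesday, May 29, 2019.
The date on which the default interest accrual becomes due: 9 calendar days after May 29, 2019 is June 7, 2019. June 7, 2019 is a Friday and is not a listed holiday, so no roll-forward applies.

June 7, 2019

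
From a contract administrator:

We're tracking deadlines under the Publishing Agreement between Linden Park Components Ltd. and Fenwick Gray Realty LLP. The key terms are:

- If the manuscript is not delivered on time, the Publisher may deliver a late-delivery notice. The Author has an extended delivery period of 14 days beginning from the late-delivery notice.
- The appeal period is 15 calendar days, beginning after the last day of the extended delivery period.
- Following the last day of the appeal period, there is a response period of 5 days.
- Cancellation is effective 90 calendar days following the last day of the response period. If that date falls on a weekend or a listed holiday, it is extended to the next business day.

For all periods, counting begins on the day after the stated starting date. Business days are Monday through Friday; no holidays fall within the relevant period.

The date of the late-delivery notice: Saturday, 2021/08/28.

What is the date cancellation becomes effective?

2021/12/30

The last day of the extended delivery period: 2021/08/28 + 14 days = 2021/09/11.
The last day of the appeal period: 2021/09/11 + 15 days = 2021/09/26.
Adding 5 calendar days to 2021/09/26 gives 2021/10/01, which is the last day of the response period.
The date cancellation becomes effective: 90 calendar days after 2021/10/01 is 2021/12/30. 2021/12/30 is a Thursday, so no roll-forward applies.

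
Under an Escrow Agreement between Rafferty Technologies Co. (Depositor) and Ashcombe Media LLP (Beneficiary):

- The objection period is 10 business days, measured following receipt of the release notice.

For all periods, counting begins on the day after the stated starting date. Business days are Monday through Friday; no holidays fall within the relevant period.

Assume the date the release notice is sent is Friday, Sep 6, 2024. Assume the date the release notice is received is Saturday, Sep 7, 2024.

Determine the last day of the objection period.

The last day of the objection period: 10 business days after Saturday, Sep 7, 2024, skipping weekends — Sep 9, Sep 10, Sep 11, Sep 12, Sep 13, Sep 16, Sep 17, Sep 18, Sep 19, Sep 20 — lands on Friday, Sep 20, 2024.

Sep 20, 2024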